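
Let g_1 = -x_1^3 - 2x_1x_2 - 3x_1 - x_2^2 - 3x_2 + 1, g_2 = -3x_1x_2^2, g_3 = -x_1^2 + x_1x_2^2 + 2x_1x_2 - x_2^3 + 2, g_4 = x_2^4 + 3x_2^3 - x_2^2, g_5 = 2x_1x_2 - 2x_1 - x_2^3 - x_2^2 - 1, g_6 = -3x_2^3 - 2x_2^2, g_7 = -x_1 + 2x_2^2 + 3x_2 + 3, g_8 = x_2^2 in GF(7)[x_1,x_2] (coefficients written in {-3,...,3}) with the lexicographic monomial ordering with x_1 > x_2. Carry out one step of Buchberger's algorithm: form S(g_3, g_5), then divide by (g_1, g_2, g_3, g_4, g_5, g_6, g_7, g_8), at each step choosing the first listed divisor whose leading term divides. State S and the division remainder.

lcm(LM(g_3), LM(g_5)) = x_1^2x_2.
S = (lcm/LT(g_3))·g_3 − (lcm/LT(g_5))·g_5 = x_1^2 + 3x_1x_2^3 + 2x_1x_2^2 - 3x_1 + x_2^4 - 2x_2.
Reduce S modulo (g_1, g_2, g_3, g_4, g_5, g_6, g_7, g_8) in that order:
  leading term x_1^2: subtract (-1)·g_3 from x_1^2 + 3x_1x_2^3 + 2x_1x_2^2 - 3x_1 + x_2^4 - 2x_2 → 3x_1x_2^3 + 3x_1x_2^2 + 2x_1x_2 - 3x_1 + x_2^4 - x_2^3 - 2x_2 + 2
  leading term x_1x_2^3: subtract (-x_2)·g_2 from 3x_1x_2^3 + 3x_1x_2^2 + 2x_1x_2 - 3x_1 + x_2^4 - x_2^3 - 2x_2 + 2 → 3x_1x_2^2 + 2x_1x_2 - 3x_1 + x_2^4 - x_2^3 - 2x_2 + 2
  leading term x_1x_2^2: subtract (-1)·g_2 from 3x_1x_2^2 + 2x_1x_2 - 3x_1 + x_2^4 - x_2^3 - 2x_2 + 2 → 2x_1x_2 - 3x_1 + x_2^4 - x_2^3 - 2x_2 + 2
  leading term x_1x_2: subtract (1)·g_5 from 2x_1x_2 - 3x_1 + x_2^4 - x_2^3 - 2x_2 + 2 → -x_1 + x_2^4 + x_2^2 - 2x_2 + 3
  leading term x_1: subtract (1)·g_7 from -x_1 + x_2^4 + x_2^2 - 2x_2 + 3 → x_2^4 - x_2^2 + 2x_2
  leading term x_2^4: subtract (1)·g_4 from x_2^4 - x_2^2 + 2x_2 → -3x_2^3 + 2x_2
  leading term x_2^3: subtract (1)·g_6 from -3x_2^3 + 2x_2 → 2x_2^2 + 2x_2
  leading term x_2^2: subtract (2)·g_8 from 2x_2^2 + 2x_2 → 2x_2
  leading term x_2: no divisor's leading term divides it; move 2x_2 to the remainder.
The remainder 2x_2 is nonzero, so it would be added as the next basis element.

S(g_3, g_5) = x_1^2 + 3x_1x_2^3 + 2x_1x_2^2 - 3x_1 + x_2^4 - 2x_2; remainder on division = 2x_2.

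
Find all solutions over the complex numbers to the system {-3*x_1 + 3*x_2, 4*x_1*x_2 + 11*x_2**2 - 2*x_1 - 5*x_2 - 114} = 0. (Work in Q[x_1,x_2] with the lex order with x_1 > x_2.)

Compute a lex Gröbner basis by Buchberger's algorithm.
f_1 = -3*x_1 + 3*x_2, LT = x_1.
f_2 = 4*x_1*x_2 - 2*x_1 + 11*x_2**2 - 5*x_2 - 114, LT = x_1*x_2.

S(f_1,f_2): lcm = x_1*x_2. S = 1/2*x_1 - 15/4*x_2**2 + 5/4*x_2 + 57/2.
  reduce S modulo (f_1, f_2):
  remainder -15/4*x_2**2 + 7/4*x_2 + 57/2 ≠ 0; add h_3 = -15/4*x_2**2 + 7/4*x_2 + 57/2 to the basis.

The other S-polynomials (S(f_1,h_3), S(f_2,h_3)) all reduce to 0 modulo the current basis, so we have a Gröbner basis.
Inter-reduce: drop elements whose leading term is divisible by another's, tail-reduce, and make monic.
Reduced Gröbner basis: {x_1 - x_2, x_2**2 - 7/15*x_2 - 38/5}.

Elimination: the polynomial x_2**2 - 7/15*x_2 - 38/5 lies in the elimination ideal for x_2, so x_2 ∈ {-38/15, 3}. For each such x_2, the remaining basis elements (now univariate) give the rest of the solution.
  x_2 = -38/15: the earlier basis element becomes x_1 + 38/15 = 0, giving x_1 = -38/15 — point (-38/15, -38/15).
  x_2 = 3: the earlier basis element becomes x_1 - 3 = 0, giving x_1 = 3 — point (3, 3).

{(-38/15, -38/15), (3, 3)}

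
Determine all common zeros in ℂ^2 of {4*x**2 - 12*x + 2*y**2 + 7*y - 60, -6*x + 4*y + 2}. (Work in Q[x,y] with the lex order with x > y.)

{(-42/17, -143/34), (3, 4)}

Compute a lex Gröbner basis by Buchberger's algorithm.
f_1 = 4*x**2 - 12*x + 2*y**2 + 7*y - 60, LT = x**2.
f_2 = -6*x + 4*y + 2, LT = x.

S(f_1,f_2): lcm = x**2. S = 2/3*x*y - 8/3*x + 1/2*y**2 + 7/4*y - 15.
  leading term x*y: subtract (-1/9*y)·f_2 from 2/3*x*y - 8/3*x + 1/2*y**2 + 7/4*y - 15 → -8/3*x + 17/18*y**2 + 71/36*y - 15
  leading term x: subtract (4/9)·f_2 from -8/3*x + 17/18*y**2 + 71/36*y - 15 → 17/18*y**2 + 7/36*y - 143/9
  leading term y**2: no divisor's leading term divides it; move 17/18*y**2 to the remainder.
  leading term y: no divisor's leading term divides it; move 7/36*y to the remainder.
  leading term 1: no divisor's leading term divides it; move -143/9 to the remainder.
  remainder 17/18*y**2 + 7/36*y - 143/9 ≠ 0; add h_3 = 17/18*y**2 + 7/36*y - 143/9 to the basis.

The other S-polynomials (S(f_1,h_3), S(f_2,h_3)) all reduce to 0 modulo the current basis, so we have a Gröbner basis.
Inter-reduce: drop elements whose leading term is divisible by another's, tail-reduce, and make monic.
Reduced Gröbner basis: {x - 2/3*y - 1/3, y**2 + 7/34*y - 286/17}.

Elimination: the polynomial y**2 + 7/34*y - 286/17 lies in the elimination ideal for y, so y ∈ {-143/34, 4}. For each such y, the remaining basis elements (now univariate) give the rest of the solution.
  y = -143/34: the earlier basis element becomes x + 42/17 = 0, giving x = -42/17 — point (-42/17, -143/34).
  y = 4: the earlier basis element becomes x - 3 = 0, giving x = 3 — point (3, 4).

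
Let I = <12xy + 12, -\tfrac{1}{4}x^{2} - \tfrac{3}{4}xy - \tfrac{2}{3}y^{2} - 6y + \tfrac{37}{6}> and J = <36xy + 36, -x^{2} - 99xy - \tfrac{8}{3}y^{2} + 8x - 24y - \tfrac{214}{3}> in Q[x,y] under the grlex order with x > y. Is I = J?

Two ideals are equal iff their reduced Gröbner bases coincide (the reduced basis is unique for a fixed ordering).
Buchberger on the first generating set:
f_1 = 12xy + 12, LT = xy.
f_2 = -\tfrac{1}{4}x^{2} - \tfrac{3}{4}xy - \tfrac{2}{3}y^{2} - 6y + \tfrac{37}{6}, LT = x^{2}.

S(f_1,f_2): lcm = x^{2}y. S = -3xy^{2} - \tfrac{8}{3}y^{3} - 24y^{2} + x + \tfrac{74}{3}y.
  reduce S modulo (f_1, f_2):
  remainder -\tfrac{8}{3}y^{3} - 24y^{2} + x + \tfrac{83}{3}y ≠ 0; add g_3 = -\tfrac{8}{3}y^{3} - 24y^{2} + x + \tfrac{83}{3}y to the basis.

The other S-polynomials (S(f_1,g_3), S(f_2,g_3)) all reduce to 0 modulo the current basis, so we have a Gröbner basis.
Inter-reduce: drop elements whose leading term is divisible by another's, tail-reduce, and make monic.
Reduced Gröbner basis: {y^{3} + 9y^{2} - \tfrac{3}{8}x - \tfrac{83}{8}y, x^{2} + \tfrac{8}{3}y^{2} + 24y - \tfrac{83}{3}, xy + 1}.

Buchberger on the second generating set:
h_1 = 36xy + 36, LT = xy.
h_2 = -x^{2} - 99xy - \tfrac{8}{3}y^{2} + 8x - 24y - \tfrac{214}{3}, LT = x^{2}.

S(h_1,h_2): lcm = x^{2}y. S = -99xy^{2} - \tfrac{8}{3}y^{3} + 8xy - 24y^{2} + x - \tfrac{214}{3}y.
  reduce S modulo (h_1, h_2):
  remainder -\tfrac{8}{3}y^{3} - 24y^{2} + x + \tfrac{83}{3}y - 8 ≠ 0; add k_3 = -\tfrac{8}{3}y^{3} - 24y^{2} + x + \tfrac{83}{3}y - 8 to the basis.

The other S-polynomials (S(h_1,k_3), S(h_2,k_3)) all reduce to 0 modulo the current basis, so we have a Gröbner basis.
Inter-reduce: drop elements whose leading term is divisible by another's, tail-reduce, and make monic.
Reduced Gröbner basis: {y^{3} + 9y^{2} - \tfrac{3}{8}x - \tfrac{83}{8}y + 3, x^{2} + \tfrac{8}{3}y^{2} - 8x + 24y - \tfrac{83}{3}, xy + 1}.

These differ, so the ideals are not equal.
The same test decides containment: I ⊆ J iff every generator of I reduces to 0 modulo a Gröbner basis of J.

No, the ideals differ.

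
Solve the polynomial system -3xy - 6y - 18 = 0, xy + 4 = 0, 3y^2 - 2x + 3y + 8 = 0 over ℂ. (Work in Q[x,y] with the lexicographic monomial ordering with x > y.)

Compute a lex Gröbner basis by Buchberger's algorithm.
f_1 = -3xy - 6y - 18, LT = xy.
f_2 = xy + 4, LT = xy.
f_3 = -2x + 3y^2 + 3y + 8, LT = x.

S(f_1,f_2): lcm = xy. S = 2y + 2.
  leading term y: no divisor's leading term divides it; move 2y to the remainder.
  leading term 1: no divisor's leading term divides it; move 2 to the remainder.
  remainder 2y + 2 ≠ 0; add h_4 = 2y + 2 to the basis.

The other S-polynomials (S(f_1,f_3), S(f_2,f_3), S(f_1,h_4), S(f_2,h_4), S(f_3,h_4)) all reduce to 0 modulo the current basis, so we have a Gröbner basis.
Inter-reduce: drop elements whose leading term is divisible by another's, tail-reduce, and make monic.
Reduced Gröbner basis: {x - 4, y + 1}.

Since the basis is lex-ordered, y + 1 is univariate in y. Its roots are {-1}. Back-substituting each root into the other basis elements fixes the other coordinates.
  y = -1: the earlier basis element becomes x - 4 = 0, giving x = 4 — point (4, -1).
Check: every point annihilates each of the original generators.

{(4, -1)}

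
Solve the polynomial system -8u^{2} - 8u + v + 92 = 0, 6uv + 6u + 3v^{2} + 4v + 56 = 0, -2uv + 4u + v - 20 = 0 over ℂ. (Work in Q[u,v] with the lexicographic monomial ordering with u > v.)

Compute a lex Gröbner basis by Buchberger's algorithm.
f_1 = -8u^{2} - 8u + v + 92, LT = u^{2}.
f_2 = 6uv + 6u + 3v^{2} + 4v + 56, LT = uv.
f_3 = -2uv + 4u + v - 20, LT = uv.

S(f_1,f_2): lcm = u^{2}v. S = -u^{2} - \tfrac{1}{2}uv^{2} + \tfrac{1}{3}uv - \tfrac{28}{3}u - \tfrac{1}{8}v^{2} - \tfrac{23}{2}v.
  reduce S modulo (f_1, f_2, f_3):
  remainder -\tfrac{55}{6}u + \tfrac{1}{4}v^{3} - \tfrac{5}{24}v^{2} - \tfrac{541}{72}v - \tfrac{347}{18} ≠ 0; add h_4 = -\tfrac{55}{6}u + \tfrac{1}{4}v^{3} - \tfrac{5}{24}v^{2} - \tfrac{541}{72}v - \tfrac{347}{18} to the basis.

S(f_1,f_3): lcm = u^{2}v. S = 2u^{2} + \tfrac{3}{2}uv - 10u - \tfrac{1}{8}v^{2} - \tfrac{23}{2}v.
  reduce S modulo (f_1, f_2, f_3, h_4):
  remainder -\tfrac{81}{220}v^{3} - \tfrac{25}{44}v^{2} - \tfrac{521}{440}v + \tfrac{4113}{110} ≠ 0; add h_5 = -\tfrac{81}{220}v^{3} - \tfrac{25}{44}v^{2} - \tfrac{521}{440}v + \tfrac{4113}{110} to the basis.

S(f_2,f_3): lcm = uv. S = 3u + \tfrac{1}{2}v^{2} + \tfrac{7}{6}v - \tfrac{2}{3}.
  reduce S modulo (f_1, f_2, f_3, h_4, h_5):
  remainder \tfrac{11}{36}v^{2} - \tfrac{14}{9}v + \tfrac{4}{3} ≠ 0; add h_6 = \tfrac{11}{36}v^{2} - \tfrac{14}{9}v + \tfrac{4}{3} to the basis.

S(f_1,h_4): lcm = u^{2}. S = \tfrac{3}{110}uv^{3} - \tfrac{1}{44}uv^{2} - \tfrac{541}{660}uv - \tfrac{182}{165}u - \tfrac{1}{8}v - \tfrac{23}{2}.
  reduce S modulo (f_1, f_2, f_3, h_4, h_5, h_6):
  remainder \tfrac{7351}{11664}v - \tfrac{7351}{2916} ≠ 0; add h_7 = \tfrac{7351}{11664}v - \tfrac{7351}{2916} to the basis.

The other S-polynomials (S(f_2,h_4), S(f_3,h_4), S(f_1,h_5), S(f_2,h_5), S(f_3,h_5), S(h_4,h_5), S(f_1,h_6), S(f_2,h_6), S(f_3,h_6), S(h_4,h_6), S(h_5,h_6), S(f_1,h_7), S(f_2,h_7), S(f_3,h_7), S(h_4,h_7), S(h_5,h_7), S(h_6,h_7)) all reduce to 0 modulo the current basis, so we have a Gröbner basis.
Inter-reduce: drop elements whose leading term is divisible by another's, tail-reduce, and make monic.
Reduced Gröbner basis: {u + 4, v - 4}.

The lex basis is triangular: the last element involves only v. Solving v - 4 = 0 gives v ∈ {4}; substituting each value into the earlier elements determines the remaining variables.
  v = 4: the earlier basis element becomes u + 4 = 0, giving u = -4 — point (-4, 4).

{(-4, 4)}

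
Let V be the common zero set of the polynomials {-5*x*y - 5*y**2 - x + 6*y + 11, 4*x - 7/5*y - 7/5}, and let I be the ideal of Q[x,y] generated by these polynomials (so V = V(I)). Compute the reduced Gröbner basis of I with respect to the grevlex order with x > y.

G = {y**2 - 26/45*y - 71/45, x - 7/20*y - 7/20}

This is the nonlinear analogue of row-reducing a linear system.

f_1 = -5*x*y - 5*y**2 - x + 6*y + 11, LT = x*y.
f_2 = 4*x - 7/5*y - 7/5, LT = x.

S(f_1,f_2): lcm = x*y. S = 27/20*y**2 + 1/5*x - 17/20*y - 11/5.
  leading term y**2: no divisor's leading term divides it; move 27/20*y**2 to the remainder.
  leading term x: subtract (1/20)·f_2 from 1/5*x - 17/20*y - 11/5 → -39/50*y - 213/100
  leading term y: no divisor's leading term divides it; move -39/50*y to the remainder.
  leading term 1: no divisor's leading term divides it; move -213/100 to the remainder.
  remainder 27/20*y**2 - 39/50*y - 213/100 ≠ 0; add g_3 = 27/20*y**2 - 39/50*y - 213/100 to the basis.

The other S-polynomials (S(f_1,g_3), S(f_2,g_3)) all reduce to 0 modulo the current basis, so we have a Gröbner basis.
Inter-reduce: drop elements whose leading term is divisible by another's, tail-reduce, and make monic.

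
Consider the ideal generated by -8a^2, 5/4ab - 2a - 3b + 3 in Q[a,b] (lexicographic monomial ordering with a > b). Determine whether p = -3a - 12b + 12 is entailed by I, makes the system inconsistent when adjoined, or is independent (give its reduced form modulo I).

-3a - 12b + 12 lies in I (it reduces to 0).

First compute the reduced Gröbner basis of I by Buchberger's algorithm.
f_1 = -8a^2, LT = a^2.
f_2 = 5/4ab - 2a - 3b + 3, LT = ab.

S(f_1,f_2): lcm = a^2b. S = 8/5a^2 + 12/5ab - 12/5a.
  leading term a^2: subtract (-1/5)·f_1 from 8/5a^2 + 12/5ab - 12/5a → 12/5ab - 12/5a
  leading term ab: subtract (48/25)·f_2 from 12/5ab - 12/5a → 36/25a + 144/25b - 144/25
  leading term a: no divisor's leading term divides it; move 36/25a to the remainder.
  leading term b: no divisor's leading term divides it; move 144/25b to the remainder.
  leading term 1: no divisor's leading term divides it; move -144/25 to the remainder.
  remainder 36/25a + 144/25b - 144/25 ≠ 0; add h_3 = 36/25a + 144/25b - 144/25 to the basis.

S(f_2,h_3): lcm = ab. S = -8/5a - 4b^2 + 8/5b + 12/5.
  leading term a: subtract (-10/9)·h_3 from -8/5a - 4b^2 + 8/5b + 12/5 → -4b^2 + 8b - 4
  leading term b^2: no divisor's leading term divides it; move -4b^2 to the remainder.
  leading term b: no divisor's leading term divides it; move 8b to the remainder.
  leading term 1: no divisor's leading term divides it; move -4 to the remainder.
  remainder -4b^2 + 8b - 4 ≠ 0; add h_4 = -4b^2 + 8b - 4 to the basis.

The other S-polynomials (S(f_1,h_3), S(f_1,h_4), S(f_2,h_4), S(h_3,h_4)) all reduce to 0 modulo the current basis, so we have a Gröbner basis.
Inter-reduce: drop elements whose leading term is divisible by another's, tail-reduce, and make monic.
Reduced Gröbner basis: {a + 4b - 4, b^2 - 2b + 1}.
Label its elements g_1 = a + 4b - 4, g_2 = b^2 - 2b + 1.

Reduce p = -3a - 12b + 12 modulo G:
  leading term a: subtract (-3)·g_1 from -3a - 12b + 12 → 0
  normal form = 0.
Since the normal form is 0, p ∈ I.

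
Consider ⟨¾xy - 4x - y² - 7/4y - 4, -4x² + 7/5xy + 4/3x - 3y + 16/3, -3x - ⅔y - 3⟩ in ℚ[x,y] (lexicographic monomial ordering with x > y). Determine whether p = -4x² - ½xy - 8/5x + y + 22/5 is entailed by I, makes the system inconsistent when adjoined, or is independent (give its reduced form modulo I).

First compute the reduced Gröbner basis of I by Buchberger's algorithm.
f_1 = ¾xy - 4x - y² - 7/4y - 4, LT = xy.
f_2 = -4x² + 7/5xy + 4/3x - 3y + 16/3, LT = x².
f_3 = -3x - ⅔y - 3, LT = x.

S(f_1,f_2): lcm = x²y. S = -16/3x² - 59/60xy² - 2xy - 16/3x - ¾y² + 4/3y.
  leading term x²: subtract (4/3)·f_2 from -16/3x² - 59/60xy² - 2xy - 16/3x - ¾y² + 4/3y → -59/60xy² - 58/15xy - 64/9x - ¾y² + 16/3y - 64/9
  leading term xy²: subtract (-59/45y)·f_1 from -59/60xy² - 58/15xy - 64/9x - ¾y² + 16/3y - 64/9 → -82/9xy - 64/9x - 59/45y³ - 137/45y² + 4/45y - 64/9
  leading term xy: subtract (-328/27)·f_1 from -82/9xy - 64/9x - 59/45y³ - 137/45y² + 4/45y - 64/9 → -1504/27x - 59/45y³ - 2051/135y² - 2858/135y - 1504/27
  leading term x: subtract (1504/81)·f_3 from -1504/27x - 59/45y³ - 2051/135y² - 2858/135y - 1504/27 → -59/45y³ - 2051/135y² - 10682/1215y
  leading term y³: no divisor's leading term divides it; move -59/45y³ to the remainder.
  leading term y²: no divisor's leading term divides it; move -2051/135y² to the remainder.
  leading term y: no divisor's leading term divides it; move -10682/1215y to the remainder.
  remainder -59/45y³ - 2051/135y² - 10682/1215y ≠ 0; add h_4 = -59/45y³ - 2051/135y² - 10682/1215y to the basis.

S(f_1,f_3): lcm = xy. S = -16/3x - 14/9y² - 10/3y - 16/3.
  leading term x: subtract (16/9)·f_3 from -16/3x - 14/9y² - 10/3y - 16/3 → -14/9y² - 58/27y
  leading term y²: no divisor's leading term divides it; move -14/9y² to the remainder.
  leading term y: no divisor's leading term divides it; move -58/27y to the remainder.
  remainder -14/9y² - 58/27y ≠ 0; add h_5 = -14/9y² - 58/27y to the basis.

S(f_2,f_3): lcm = x². S = -103/180xy - 4/3x + ¾y - 4/3.
  leading term xy: subtract (-103/135)·f_1 from -103/180xy - 4/3x + ¾y - 4/3 → -592/135x - 103/135y² - 79/135y - 592/135
  leading term x: subtract (592/405)·f_3 from -592/135x - 103/135y² - 79/135y - 592/135 → -103/135y² + 473/1215y
  leading term y²: subtract (103/210)·h_5 from -103/135y² + 473/1215y → 12272/8505y
  leading term y: no divisor's leading term divides it; move 12272/8505y to the remainder.
  remainder 12272/8505y ≠ 0; add h_6 = 12272/8505y to the basis.

The other S-polynomials (S(f_1,h_4), S(f_2,h_4), S(f_3,h_4), S(f_1,h_5), S(f_2,h_5), S(f_3,h_5), S(h_4,h_5), S(f_1,h_6), S(f_2,h_6), S(f_3,h_6), S(h_4,h_6), S(h_5,h_6)) all reduce to 0 modulo the current basis, so we have a Gröbner basis.
Inter-reduce: drop elements whose leading term is divisible by another's, tail-reduce, and make monic.
Reduced Gröbner basis: {x + 1, y}.
Label its elements g_1 = x + 1, g_2 = y.

Reduce p = -4x² - ½xy - 8/5x + y + 22/5 modulo G:
  leading term x²: subtract (-4x)·g_1 from -4x² - ½xy - 8/5x + y + 22/5 → -½xy + 12/5x + y + 22/5
  leading term xy: subtract (-½y)·g_1 from -½xy + 12/5x + y + 22/5 → 12/5x + 3/2y + 22/5
  leading term x: subtract (12/5)·g_1 from 12/5x + 3/2y + 22/5 → 3/2y + 2
  leading term y: subtract (3/2)·g_2 from 3/2y + 2 → 2
  leading term 1: no divisor's leading term divides it; move 2 to the remainder.
  normal form = 2.
The normal form is nonzero, so p ∉ I. Since p minus its normal form lies in I, I + (p) = I + (r) where r = 2; decide whether this ideal is the whole ring.
Here r = 2 is a nonzero constant, hence a unit: 1 ∈ I + (p), the Gröbner basis of I + (p) is {1}, and the enlarged system has no common solution — adjoining p is inconsistent.

Adjoining -4x² - ½xy - 8/5x + y + 22/5 makes the ideal the whole ring: the system is inconsistent.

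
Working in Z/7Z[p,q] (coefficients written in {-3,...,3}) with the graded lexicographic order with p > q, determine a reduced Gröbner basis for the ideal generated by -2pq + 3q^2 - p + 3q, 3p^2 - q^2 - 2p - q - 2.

G = {q^3 - q^2 + 3p + q - 2, p^2 + 2q^2 - 3p + 2q - 3, pq + 2q^2 - 3p + 2q}

f_1 = -2pq + 3q^2 - p + 3q, LT = pq.
f_2 = 3p^2 - q^2 - 2p - q - 2, LT = p^2.

S(f_1,f_2): lcm = p^2q. S = 2pq^2 - 2q^3 - 3p^2 - 2pq - 2q^2 + 3q.
  leading term pq^2: subtract (-q)·f_1 from 2pq^2 - 2q^3 - 3p^2 - 2pq - 2q^2 + 3q → q^3 - 3p^2 - 3pq + q^2 + 3q
  leading term q^3: no divisor's leading term divides it; move q^3 to the remainder.
  leading term p^2: subtract (-1)·f_2 from -3p^2 - 3pq + q^2 + 3q → -3pq - 2p + 2q - 2
  leading term pq: subtract (-2)·f_1 from -3pq - 2p + 2q - 2 → -q^2 + 3p + q - 2
  leading term q^2: no divisor's leading term divides it; move -q^2 to the remainder.
  leading term p: no divisor's leading term divides it; move 3p to the remainder.
  leading term q: no divisor's leading term divides it; move q to the remainder.
  leading term 1: no divisor's leading term divides it; move -2 to the remainder.
  remainder q^3 - q^2 + 3p + q - 2 ≠ 0; add g_3 = q^3 - q^2 + 3p + q - 2 to the basis.

S(f_1,g_3): lcm = pq^3. S = 2q^4 - 2pq^2 + 2q^3 - 3p^2 - pq + 2p.
  leading term q^4: subtract (2q)·g_3 from 2q^4 - 2pq^2 + 2q^3 - 3p^2 - pq + 2p → -2pq^2 - 3q^3 - 3p^2 - 2q^2 + 2p - 3q
  leading term pq^2: subtract (q)·f_1 from -2pq^2 - 3q^3 - 3p^2 - 2q^2 + 2p - 3q → q^3 - 3p^2 + pq + 2q^2 + 2p - 3q
  leading term q^3: subtract (1)·g_3 from q^3 - 3p^2 + pq + 2q^2 + 2p - 3q → -3p^2 + pq + 3q^2 - p + 3q + 2
  leading term p^2: subtract (-1)·f_2 from -3p^2 + pq + 3q^2 - p + 3q + 2 → pq + 2q^2 - 3p + 2q
  leading term pq: subtract (3)·f_1 from pq + 2q^2 - 3p + 2q → 0
  remainder 0.

S(f_2,g_3): leading monomials are coprime, so the S-polynomial reduces to 0 (Buchberger's first criterion).
Every S-polynomial of the final basis reduces to 0, so we have a Gröbner basis.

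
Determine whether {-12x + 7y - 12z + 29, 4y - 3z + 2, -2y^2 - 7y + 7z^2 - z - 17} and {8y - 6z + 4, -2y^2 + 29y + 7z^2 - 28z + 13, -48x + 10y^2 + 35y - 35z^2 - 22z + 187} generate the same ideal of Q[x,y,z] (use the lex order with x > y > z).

No, the ideals differ.

Since reduced Gröbner bases are canonical representatives of ideals under a given ordering, it suffices to compute and compare them.
Buchberger on the first generating set:
f_1 = -12x + 7y - 12z + 29, LT = x.
f_2 = 4y - 3z + 2, LT = y.
f_3 = -2y^2 - 7y + 7z^2 - z - 17, LT = y^2.

S(f_2,f_3): lcm = y^2. S = -3/4yz - 3y + 7/2z^2 - 1/2z - 17/2.
  reduce S modulo (f_1, f_2, f_3):
  remainder 47/16z^2 - 19/8z - 7 ≠ 0; add g_4 = 47/16z^2 - 19/8z - 7 to the basis.

The other S-polynomials (S(f_1,f_2), S(f_1,f_3), S(f_1,g_4), S(f_2,g_4), S(f_3,g_4)) all reduce to 0 modulo the current basis, so we have a Gröbner basis.
Inter-reduce: drop elements whose leading term is divisible by another's, tail-reduce, and make monic.
Reduced Gröbner basis: {x + 9/16z - 17/8, y - 3/4z + 1/2, z^2 - 38/47z - 112/47}.

Buchberger on the second generating set:
h_1 = 8y - 6z + 4, LT = y.
h_2 = -2y^2 + 29y + 7z^2 - 28z + 13, LT = y^2.
h_3 = -48x + 10y^2 + 35y - 35z^2 - 22z + 187, LT = x.

S(h_1,h_2): lcm = y^2. S = -3/4yz + 15y + 7/2z^2 - 14z + 13/2.
  reduce S modulo (h_1, h_2, h_3):
  remainder 47/16z^2 - 19/8z - 1 ≠ 0; add k_4 = 47/16z^2 - 19/8z - 1 to the basis.

The other S-polynomials (S(h_1,h_3), S(h_2,h_3), S(h_1,k_4), S(h_2,k_4), S(h_3,k_4)) all reduce to 0 modulo the current basis, so we have a Gröbner basis.
Inter-reduce: drop elements whose leading term is divisible by another's, tail-reduce, and make monic.
Reduced Gröbner basis: {x + 9/16z - 27/8, y - 3/4z + 1/2, z^2 - 38/47z - 16/47}.

The bases are distinct; the ideals are different.
The choice of monomial ordering does not affect the verdict — as long as both bases are computed under the same ordering, their equality decides ideal equality.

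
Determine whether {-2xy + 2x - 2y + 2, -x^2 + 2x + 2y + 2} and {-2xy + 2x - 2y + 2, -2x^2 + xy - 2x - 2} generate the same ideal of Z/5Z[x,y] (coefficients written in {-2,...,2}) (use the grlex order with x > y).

Since reduced Gröbner bases are canonical representatives of ideals under a given ordering, it suffices to compute and compare them.
Buchberger on the first generating set:
f_1 = -2xy + 2x - 2y + 2, LT = xy.
f_2 = -x^2 + 2x + 2y + 2, LT = x^2.

S(f_1,f_2): lcm = x^2y. S = -x^2 - 2xy + 2y^2 - x + 2y.
  leading term x^2: subtract (1)·f_2 from -x^2 - 2xy + 2y^2 - x + 2y → -2xy + 2y^2 + 2x - 2
  leading term xy: subtract (1)·f_1 from -2xy + 2y^2 + 2x - 2 → 2y^2 + 2y + 1
  leading term y^2: no divisor's leading term divides it; move 2y^2 to the remainder.
  leading term y: no divisor's leading term divides it; move 2y to the remainder.
  leading term 1: no divisor's leading term divides it; move 1 to the remainder.
  remainder 2y^2 + 2y + 1 ≠ 0; add g_3 = 2y^2 + 2y + 1 to the basis.

S(f_1,g_3): lcm = xy^2. S = -2xy + y^2 + 2x - y.
  leading term xy: subtract (1)·f_1 from -2xy + y^2 + 2x - y → y^2 + y - 2
  leading term y^2: subtract (-2)·g_3 from y^2 + y - 2 → 0
  remainder 0.

S(f_2,g_3): leading monomials are coprime, so the S-polynomial reduces to 0 (Buchberger's first criterion).
Every S-polynomial of the final basis reduces to 0, so we have a Gröbner basis.
Inter-reduce: drop elements whose leading term is divisible by another's, tail-reduce, and make monic.
Reduced Gröbner basis: {x^2 - 2x - 2y - 2, xy - x + y - 1, y^2 + y - 2}.

Buchberger on the second generating set:
h_1 = -2xy + 2x - 2y + 2, LT = xy.
h_2 = -2x^2 + xy - 2x - 2, LT = x^2.

S(h_1,h_2): lcm = x^2y. S = -2xy^2 - x^2 - x - y.
  leading term xy^2: subtract (y)·h_1 from -2xy^2 - x^2 - x - y → -x^2 - 2xy + 2y^2 - x + 2y
  leading term x^2: subtract (-2)·h_2 from -x^2 - 2xy + 2y^2 - x + 2y → 2y^2 + 2y + 1
  leading term y^2: no divisor's leading term divides it; move 2y^2 to the remainder.
  leading term y: no divisor's leading term divides it; move 2y to the remainder.
  leading term 1: no divisor's leading term divides it; move 1 to the remainder.
  remainder 2y^2 + 2y + 1 ≠ 0; add k_3 = 2y^2 + 2y + 1 to the basis.

S(h_1,k_3): lcm = xy^2. S = -2xy + y^2 + 2x - y.
  leading term xy: subtract (1)·h_1 from -2xy + y^2 + 2x - y → y^2 + y - 2
  leading term y^2: subtract (-2)·k_3 from y^2 + y - 2 → 0
  remainder 0.

S(h_2,k_3): leading monomials are coprime, so the S-polynomial reduces to 0 (Buchberger's first criterion).
Every S-polynomial of the final basis reduces to 0, so we have a Gröbner basis.
Inter-reduce: drop elements whose leading term is divisible by another's, tail-reduce, and make monic.
Reduced Gröbner basis: {x^2 - 2x - 2y - 2, xy - x + y - 1, y^2 + y - 2}.

Same reduced basis, so the two generating sets span the same ideal.

Yes, the ideals are equal.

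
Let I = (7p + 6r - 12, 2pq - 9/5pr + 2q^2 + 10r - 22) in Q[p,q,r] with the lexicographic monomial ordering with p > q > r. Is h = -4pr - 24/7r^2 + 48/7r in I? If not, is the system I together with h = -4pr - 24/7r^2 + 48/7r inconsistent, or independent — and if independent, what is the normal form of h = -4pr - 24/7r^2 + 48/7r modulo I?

-4pr - 24/7r^2 + 48/7r lies in I (it reduces to 0).

First compute the reduced Gröbner basis of I by Buchberger's algorithm.
f_1 = 7p + 6r - 12, LT = p.
f_2 = 2pq - 9/5pr + 2q^2 + 10r - 22, LT = pq.

S(f_1,f_2): lcm = pq. S = 9/10pr - q^2 + 6/7qr - 12/7q - 5r + 11.
  leading term pr: subtract (9/70r)·f_1 from 9/10pr - q^2 + 6/7qr - 12/7q - 5r + 11 → -q^2 + 6/7qr - 12/7q - 27/35r^2 - 121/35r + 11
  leading term q^2: no divisor's leading term divides it; move -q^2 to the remainder.
  leading term qr: no divisor's leading term divides it; move 6/7qr to the remainder.
  leading term q: no divisor's leading term divides it; move -12/7q to the remainder.
  leading term r^2: no divisor's leading term divides it; move -27/35r^2 to the remainder.
  leading term r: no divisor's leading term divides it; move -121/35r to the remainder.
  leading term 1: no divisor's leading term divides it; move 11 to the remainder.
  remainder -q^2 + 6/7qr - 12/7q - 27/35r^2 - 121/35r + 11 ≠ 0; add k_3 = -q^2 + 6/7qr - 12/7q - 27/35r^2 - 121/35r + 11 to the basis.

The other S-polynomials (S(f_1,k_3), S(f_2,k_3)) all reduce to 0 modulo the current basis, so we have a Gröbner basis.
Inter-reduce: drop elements whose leading term is divisible by another's, tail-reduce, and make monic.
Reduced Gröbner basis: {p + 6/7r - 12/7, q^2 - 6/7qr + 12/7q + 27/35r^2 + 121/35r - 11}.
Label its elements g_1 = p + 6/7r - 12/7, g_2 = q^2 - 6/7qr + 12/7q + 27/35r^2 + 121/35r - 11.

Reduce h = -4pr - 24/7r^2 + 48/7r modulo G:
  leading term pr: subtract (-4r)·g_1 from -4pr - 24/7r^2 + 48/7r → 0
  normal form = 0.
Since the normal form is 0, h ∈ I.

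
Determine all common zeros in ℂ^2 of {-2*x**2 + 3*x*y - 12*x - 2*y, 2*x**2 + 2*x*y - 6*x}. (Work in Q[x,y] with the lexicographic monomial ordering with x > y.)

Compute a lex Gröbner basis by Buchberger's algorithm.
f_1 = -2*x**2 + 3*x*y - 12*x - 2*y, LT = x**2.
f_2 = 2*x**2 + 2*x*y - 6*x, LT = x**2.

S(f_1,f_2): lcm = x**2. S = -5/2*x*y + 9*x + y.
  leading term x*y: no divisor's leading term divides it; move -5/2*x*y to the remainder.
  leading term x: no divisor's leading term divides it; move 9*x to the remainder.
  leading term y: no divisor's leading term divides it; move y to the remainder.
  remainder -5/2*x*y + 9*x + y ≠ 0; add h_3 = -5/2*x*y + 9*x + y to the basis.

S(f_1,h_3): lcm = x**2*y. S = 18/5*x**2 - 3/2*x*y**2 + 32/5*x*y + y**2.
  leading term x**2: subtract (-9/5)·f_1 from 18/5*x**2 - 3/2*x*y**2 + 32/5*x*y + y**2 → -3/2*x*y**2 + 59/5*x*y - 108/5*x + y**2 - 18/5*y
  leading term x*y**2: subtract (3/5*y)·h_3 from -3/2*x*y**2 + 59/5*x*y - 108/5*x + y**2 - 18/5*y → 32/5*x*y - 108/5*x + 2/5*y**2 - 18/5*y
  leading term x*y: subtract (-64/25)·h_3 from 32/5*x*y - 108/5*x + 2/5*y**2 - 18/5*y → 36/25*x + 2/5*y**2 - 26/25*y
  leading term x: no divisor's leading term divides it; move 36/25*x to the remainder.
  leading term y**2: no divisor's leading term divides it; move 2/5*y**2 to the remainder.
  leading term y: no divisor's leading term divides it; move -26/25*y to the remainder.
  remainder 36/25*x + 2/5*y**2 - 26/25*y ≠ 0; add h_4 = 36/25*x + 2/5*y**2 - 26/25*y to the basis.

S(h_3,h_4): lcm = x*y. S = -18/5*x - 5/18*y**3 + 13/18*y**2 - 2/5*y.
  leading term x: subtract (-5/2)·h_4 from -18/5*x - 5/18*y**3 + 13/18*y**2 - 2/5*y → -5/18*y**3 + 31/18*y**2 - 3*y
  leading term y**3: no divisor's leading term divides it; move -5/18*y**3 to the remainder.
  leading term y**2: no divisor's leading term divides it; move 31/18*y**2 to the remainder.
  leading term y: no divisor's leading term divides it; move -3*y to the remainder.
  remainder -5/18*y**3 + 31/18*y**2 - 3*y ≠ 0; add h_5 = -5/18*y**3 + 31/18*y**2 - 3*y to the basis.

The other S-polynomials (S(f_2,h_3), S(f_1,h_4), S(f_2,h_4), S(f_1,h_5), S(f_2,h_5), S(h_3,h_5), S(h_4,h_5)) all reduce to 0 modulo the current basis, so we have a Gröbner basis.
Inter-reduce: drop elements whose leading term is divisible by another's, tail-reduce, and make monic.
Reduced Gröbner basis: {x + 5/18*y**2 - 13/18*y, y**3 - 31/5*y**2 + 54/5*y}.

Since the basis is lex-ordered, y**3 - 31/5*y**2 + 54/5*y is univariate in y. Its roots are {0, 31/10 - sqrt(119)*I/10, 31/10 + sqrt(119)*I/10}. Back-substituting each root into the other basis elements fixes the other coordinates.
  y = 0: the earlier basis element becomes x = 0, giving x = 0 — point (0, 0).
  y = 31/10 - sqrt(119)*I/10: the earlier basis element becomes x + 1/10 - sqrt(119)*I/10 = 0, giving x = -1/10 + sqrt(119)*I/10 — point (-1/10 + sqrt(119)*I/10, 31/10 - sqrt(119)*I/10).
  y = 31/10 + sqrt(119)*I/10: the earlier basis element becomes x + 1/10 + sqrt(119)*I/10 = 0, giving x = -1/10 - sqrt(119)*I/10 — point (-1/10 - sqrt(119)*I/10, 31/10 + sqrt(119)*I/10).
A lex Gröbner basis triangularizes the system, enabling back-substitution.

{(0, 0), (-1/10 + sqrt(119)*I/10, 31/10 - sqrt(119)*I/10), (-1/10 - sqrt(119)*I/10, 31/10 + sqrt(119)*I/10)}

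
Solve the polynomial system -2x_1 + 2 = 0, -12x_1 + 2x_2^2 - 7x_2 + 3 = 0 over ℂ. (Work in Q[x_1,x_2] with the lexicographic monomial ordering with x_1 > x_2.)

Compute a lex Gröbner basis by Buchberger's algorithm.
f_1 = -2x_1 + 2, LT = x_1.
f_2 = -12x_1 + 2x_2^2 - 7x_2 + 3, LT = x_1.

S(f_1,f_2): lcm = x_1. S = 1/6x_2^2 - 7/12x_2 - 3/4.
  leading term x_2^2: no divisor's leading term divides it; move 1/6x_2^2 to the remainder.
  leading term x_2: no divisor's leading term divides it; move -7/12x_2 to the remainder.
  leading term 1: no divisor's leading term divides it; move -3/4 to the remainder.
  remainder 1/6x_2^2 - 7/12x_2 - 3/4 ≠ 0; add h_3 = 1/6x_2^2 - 7/12x_2 - 3/4 to the basis.

The other S-polynomials (S(f_1,h_3), S(f_2,h_3)) all reduce to 0 modulo the current basis, so we have a Gröbner basis.
Inter-reduce: drop elements whose leading term is divisible by another's, tail-reduce, and make monic.
Reduced Gröbner basis: {x_1 - 1, x_2^2 - 7/2x_2 - 9/2}.

A lex Gröbner basis eliminates variables successively. Here x_2^2 - 7/2x_2 - 9/2 depends only on x_2, with roots {-1, 9/2}; lifting each root through the earlier basis elements recovers the full solutions.
  x_2 = -1: the earlier basis element becomes x_1 - 1 = 0, giving x_1 = 1 — point (1, -1).
  x_2 = 9/2: the earlier basis element becomes x_1 - 1 = 0, giving x_1 = 1 — point (1, 9/2).
Substituting each solution back into the original system confirms all equations vanish.

{(1, -1), (1, 9/2)}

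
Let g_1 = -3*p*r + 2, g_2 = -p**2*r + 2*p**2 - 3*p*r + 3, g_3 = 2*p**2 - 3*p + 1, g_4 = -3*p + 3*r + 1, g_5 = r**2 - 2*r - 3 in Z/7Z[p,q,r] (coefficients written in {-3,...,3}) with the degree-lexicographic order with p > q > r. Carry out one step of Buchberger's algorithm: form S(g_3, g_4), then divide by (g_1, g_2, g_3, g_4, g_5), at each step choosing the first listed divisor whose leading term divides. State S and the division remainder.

lcm(LM(g_3), LM(g_4)) = p**2.
S = (lcm/LT(g_3))·g_3 − (lcm/LT(g_4))·g_4 = p*r - 3.
Reduce S modulo (g_1, g_2, g_3, g_4, g_5) in that order:
  leading term p*r: subtract (2)·g_1 from p*r - 3 → 0
The remainder is 0, so this S-polynomial contributes no new basis element.
An S-polynomial is built so that the two leading terms cancel; whether anything survives reduction is exactly the Gröbner-basis criterion.

S(g_3, g_4) = p*r - 3; remainder on division = 0.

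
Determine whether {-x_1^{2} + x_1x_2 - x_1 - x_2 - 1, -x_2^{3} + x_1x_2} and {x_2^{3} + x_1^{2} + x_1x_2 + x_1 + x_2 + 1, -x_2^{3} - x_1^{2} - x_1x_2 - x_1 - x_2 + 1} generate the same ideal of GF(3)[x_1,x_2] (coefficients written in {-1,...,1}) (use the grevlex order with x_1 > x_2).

Since reduced Gröbner bases are canonical representatives of ideals under a given ordering, it suffices to compute and compare them.
Buchberger on the first generating set:
f_1 = -x_1^{2} + x_1x_2 - x_1 - x_2 - 1, LT = x_1^{2}.
f_2 = -x_2^{3} + x_1x_2, LT = x_2^{3}.

The S-polynomials (S(f_1,f_2)) all reduce to 0 modulo the current basis, so we have a Gröbner basis.
Inter-reduce: drop elements whose leading term is divisible by another's, tail-reduce, and make monic.
Reduced Gröbner basis: {x_2^{3} - x_1x_2, x_1^{2} - x_1x_2 + x_1 + x_2 + 1}.

Buchberger on the second generating set:
h_1 = x_2^{3} + x_1^{2} + x_1x_2 + x_1 + x_2 + 1, LT = x_2^{3}.
h_2 = -x_2^{3} - x_1^{2} - x_1x_2 - x_1 - x_2 + 1, LT = x_2^{3}.

S(h_1,h_2): lcm = x_2^{3}. S = -1.
  reduce S modulo (h_1, h_2):
  remainder -1 ≠ 0; add k_3 = -1 to the basis.

The other S-polynomials (S(h_1,k_3), S(h_2,k_3)) all reduce to 0 modulo the current basis, so we have a Gröbner basis.
Inter-reduce: drop elements whose leading term is divisible by another's, tail-reduce, and make monic.
Reduced Gröbner basis: {1}.

The bases are distinct; the ideals are different.

No, the ideals differ.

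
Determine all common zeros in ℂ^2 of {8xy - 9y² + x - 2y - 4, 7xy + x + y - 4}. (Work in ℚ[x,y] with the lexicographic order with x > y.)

Compute a lex Gröbner basis by Buchberger's algorithm.
f_1 = 8xy + x - 9y² - 2y - 4, LT = xy.
f_2 = 7xy + x + y - 4, LT = xy.

S(f_1,f_2): lcm = xy. S = -1/56x - 9/8y² - 11/28y + 1/14.
  leading term x: no divisor's leading term divides it; move -1/56x to the remainder.
  leading term y²: no divisor's leading term divides it; move -9/8y² to the remainder.
  leading term y: no divisor's leading term divides it; move -11/28y to the remainder.
  leading term 1: no divisor's leading term divides it; move 1/14 to the remainder.
  remainder -1/56x - 9/8y² - 11/28y + 1/14 ≠ 0; add h_3 = -1/56x - 9/8y² - 11/28y + 1/14 to the basis.

S(f_1,h_3): lcm = xy. S = ⅛x - 63y³ - 185/8y² + 15/4y - ½.
  leading term x: subtract (-7)·h_3 from ⅛x - 63y³ - 185/8y² + 15/4y - ½ → -63y³ - 31y² + y
  leading term y³: no divisor's leading term divides it; move -63y³ to the remainder.
  leading term y²: no divisor's leading term divides it; move -31y² to the remainder.
  leading term y: no divisor's leading term divides it; move y to the remainder.
  remainder -63y³ - 31y² + y ≠ 0; add h_4 = -63y³ - 31y² + y to the basis.

The other S-polynomials (S(f_2,h_3), S(f_1,h_4), S(f_2,h_4), S(h_3,h_4)) all reduce to 0 modulo the current basis, so we have a Gröbner basis.
Inter-reduce: drop elements whose leading term is divisible by another's, tail-reduce, and make monic.
Reduced Gröbner basis: {x + 63y² + 22y - 4, y³ + 31/63y² - 1/63y}.

From the last basis element, y³ + 31/63y² - 1/63y = 0, so y takes values in {0, -31/126 + sqrt(1213)/126, -sqrt(1213)/126 - 31/126}. Each choice, substituted upward through the basis, yields the corresponding point(s) of the solution set.
  y = 0: the earlier basis element becomes x - 4 = 0, giving x = 4 — point (4, 0).
  y = -31/126 + sqrt(1213)/126: the earlier basis element becomes x - sqrt(1213)/14 - 11/14 = 0, giving x = 11/14 + sqrt(1213)/14 — point (11/14 + sqrt(1213)/14, -31/126 + sqrt(1213)/126).
  y = -sqrt(1213)/126 - 31/126: the earlier basis element becomes x - 11/14 + sqrt(1213)/14 = 0, giving x = 11/14 - sqrt(1213)/14 — point (11/14 - sqrt(1213)/14, -sqrt(1213)/126 - 31/126).
Substituting each solution back into the original system confirms all equations vanish.

{(4, 0), (11/14 + sqrt(1213)/14, -31/126 + sqrt(1213)/126), (11/14 - sqrt(1213)/14, -sqrt(1213)/126 - 31/126)}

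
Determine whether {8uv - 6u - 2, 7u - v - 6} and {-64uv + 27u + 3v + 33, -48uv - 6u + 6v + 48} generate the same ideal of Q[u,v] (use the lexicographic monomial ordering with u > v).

Since reduced Gröbner bases are canonical representatives of ideals under a given ordering, it suffices to compute and compare them.
Buchberger on the first generating set:
f_1 = 8uv - 6u - 2, LT = uv.
f_2 = 7u - v - 6, LT = u.

S(f_1,f_2): lcm = uv. S = -3/4u + 1/7v^2 + 6/7v - 1/4.
  leading term u: subtract (-3/28)·f_2 from -3/4u + 1/7v^2 + 6/7v - 1/4 → 1/7v^2 + 3/4v - 25/28
  leading term v^2: no divisor's leading term divides it; move 1/7v^2 to the remainder.
  leading term v: no divisor's leading term divides it; move 3/4v to the remainder.
  leading term 1: no divisor's leading term divides it; move -25/28 to the remainder.
  remainder 1/7v^2 + 3/4v - 25/28 ≠ 0; add g_3 = 1/7v^2 + 3/4v - 25/28 to the basis.

The other S-polynomials (S(f_1,g_3), S(f_2,g_3)) all reduce to 0 modulo the current basis, so we have a Gröbner basis.
Inter-reduce: drop elements whose leading term is divisible by another's, tail-reduce, and make monic.
Reduced Gröbner basis: {u - 1/7v - 6/7, v^2 + 21/4v - 25/4}.

Buchberger on the second generating set:
h_1 = -64uv + 27u + 3v + 33, LT = uv.
h_2 = -48uv - 6u + 6v + 48, LT = uv.

S(h_1,h_2): lcm = uv. S = -35/64u + 5/64v + 31/64.
  leading term u: no divisor's leading term divides it; move -35/64u to the remainder.
  leading term v: no divisor's leading term divides it; move 5/64v to the remainder.
  leading term 1: no divisor's leading term divides it; move 31/64 to the remainder.
  remainder -35/64u + 5/64v + 31/64 ≠ 0; add k_3 = -35/64u + 5/64v + 31/64 to the basis.

S(h_1,k_3): lcm = uv. S = -27/64u + 1/7v^2 + 1879/2240v - 33/64.
  leading term u: subtract (27/35)·k_3 from -27/64u + 1/7v^2 + 1879/2240v - 33/64 → 1/7v^2 + 109/140v - 249/280
  leading term v^2: no divisor's leading term divides it; move 1/7v^2 to the remainder.
  leading term v: no divisor's leading term divides it; move 109/140v to the remainder.
  leading term 1: no divisor's leading term divides it; move -249/280 to the remainder.
  remainder 1/7v^2 + 109/140v - 249/280 ≠ 0; add k_4 = 1/7v^2 + 109/140v - 249/280 to the basis.

The other S-polynomials (S(h_2,k_3), S(h_1,k_4), S(h_2,k_4), S(k_3,k_4)) all reduce to 0 modulo the current basis, so we have a Gröbner basis.
Inter-reduce: drop elements whose leading term is divisible by another's, tail-reduce, and make monic.
Reduced Gröbner basis: {u - 1/7v - 31/35, v^2 + 109/20v - 249/40}.

Since the reduced bases disagree, the two ideals are not the same.

No, the ideals differ.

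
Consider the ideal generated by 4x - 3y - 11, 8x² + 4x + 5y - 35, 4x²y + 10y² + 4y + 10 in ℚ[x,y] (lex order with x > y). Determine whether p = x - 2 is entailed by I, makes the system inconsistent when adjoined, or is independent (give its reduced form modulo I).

x - 2 lies in I (it reduces to 0).

First compute the reduced Gröbner basis of I by Buchberger's algorithm.
f_1 = 4x - 3y - 11, LT = x.
f_2 = 8x² + 4x + 5y - 35, LT = x².
f_3 = 4x²y + 10y² + 4y + 10, LT = x²y.

S(f_1,f_2): lcm = x². S = -¾xy - 13/4x - ⅝y + 35/8.
  leading term xy: subtract (-3/16y)·f_1 from -¾xy - 13/4x - ⅝y + 35/8 → -13/4x - 9/16y² - 43/16y + 35/8
  leading term x: subtract (-13/16)·f_1 from -13/4x - 9/16y² - 43/16y + 35/8 → -9/16y² - 41/8y - 73/16
  leading term y²: no divisor's leading term divides it; move -9/16y² to the remainder.
  leading term y: no divisor's leading term divides it; move -41/8y to the remainder.
  leading term 1: no divisor's leading term divides it; move -73/16 to the remainder.
  remainder -9/16y² - 41/8y - 73/16 ≠ 0; add h_4 = -9/16y² - 41/8y - 73/16 to the basis.

S(f_1,f_3): lcm = x²y. S = -¾xy² - 11/4xy - 5/2y² - y - 5/2.
  leading term xy²: subtract (-3/16y²)·f_1 from -¾xy² - 11/4xy - 5/2y² - y - 5/2 → -11/4xy - 9/16y³ - 73/16y² - y - 5/2
  leading term xy: subtract (-11/16y)·f_1 from -11/4xy - 9/16y³ - 73/16y² - y - 5/2 → -9/16y³ - 53/8y² - 137/16y - 5/2
  leading term y³: subtract (y)·h_4 from -9/16y³ - 53/8y² - 137/16y - 5/2 → -3/2y² - 4y - 5/2
  leading term y²: subtract (8/3)·h_4 from -3/2y² - 4y - 5/2 → 29/3y + 29/3
  leading term y: no divisor's leading term divides it; move 29/3y to the remainder.
  leading term 1: no divisor's leading term divides it; move 29/3 to the remainder.
  remainder 29/3y + 29/3 ≠ 0; add h_5 = 29/3y + 29/3 to the basis.

S(f_2,f_3): lcm = x²y. S = ½xy - 15/8y² - 43/8y - 5/2.
  leading term xy: subtract (⅛y)·f_1 from ½xy - 15/8y² - 43/8y - 5/2 → -3/2y² - 4y - 5/2
  leading term y²: subtract (8/3)·h_4 from -3/2y² - 4y - 5/2 → 29/3y + 29/3
  leading term y: subtract (1)·h_5 from 29/3y + 29/3 → 0
  remainder 0.

S(f_1,h_4): leading monomials are coprime, so the S-polynomial reduces to 0 (Buchberger's first criterion).
S(f_2,h_4): leading monomials are coprime, so the S-polynomial reduces to 0 (Buchberger's first criterion).
S(f_3,h_4): lcm = x²y². S = -82/9x²y - 73/9x² + 5/2y³ + y² + 5/2y.
  leading term x²y: subtract (-41/18xy)·f_1 from -82/9x²y - 73/9x² + 5/2y³ + y² + 5/2y → -73/9x² - 41/6xy² - 451/18xy + 5/2y³ + y² + 5/2y
  leading term x²: subtract (-73/36x)·f_1 from -73/9x² - 41/6xy² - 451/18xy + 5/2y³ + y² + 5/2y → -41/6xy² - 1121/36xy - 803/36x + 5/2y³ + y² + 5/2y
  leading term xy²: subtract (-41/24y²)·f_1 from -41/6xy² - 1121/36xy - 803/36x + 5/2y³ + y² + 5/2y → -1121/36xy - 803/36x - 21/8y³ - 427/24y² + 5/2y
  leading term xy: subtract (-1121/144y)·f_1 from -1121/36xy - 803/36x - 21/8y³ - 427/24y² + 5/2y → -803/36x - 21/8y³ - 1975/48y² - 11971/144y
  leading term x: subtract (-803/144)·f_1 from -803/36x - 21/8y³ - 1975/48y² - 11971/144y → -21/8y³ - 1975/48y² - 3595/36y - 8833/144
  leading term y³: subtract (14/3y)·h_4 from -21/8y³ - 1975/48y² - 3595/36y - 8833/144 → -827/48y² - 5657/72y - 8833/144
  leading term y²: subtract (827/27)·h_4 from -827/48y² - 5657/72y - 8833/144 → 2117/27y + 2117/27
  leading term y: subtract (73/9)·h_5 from 2117/27y + 2117/27 → 0
  remainder 0.

S(f_1,h_5): leading monomials are coprime, so the S-polynomial reduces to 0 (Buchberger's first criterion).
S(f_2,h_5): leading monomials are coprime, so the S-polynomial reduces to 0 (Buchberger's first criterion).
S(f_3,h_5): lcm = x²y. S = -x² + 5/2y² + y + 5/2.
  leading term x²: subtract (-¼x)·f_1 from -x² + 5/2y² + y + 5/2 → -¾xy - 11/4x + 5/2y² + y + 5/2
  leading term xy: subtract (-3/16y)·f_1 from -¾xy - 11/4x + 5/2y² + y + 5/2 → -11/4x + 31/16y² - 17/16y + 5/2
  leading term x: subtract (-11/16)·f_1 from -11/4x + 31/16y² - 17/16y + 5/2 → 31/16y² - 25/8y - 81/16
  leading term y²: subtract (-31/9)·h_4 from 31/16y² - 25/8y - 81/16 → -187/9y - 187/9
  leading term y: subtract (-187/87)·h_5 from -187/9y - 187/9 → 0
  remainder 0.

S(h_4,h_5): lcm = y². S = 73/9y + 73/9.
  leading term y: subtract (73/87)·h_5 from 73/9y + 73/9 → 0
  remainder 0.

Every S-polynomial of the final basis reduces to 0, so we have a Gröbner basis.
Inter-reduce: drop elements whose leading term is divisible by another's, tail-reduce, and make monic.
Reduced Gröbner basis: {x - 2, y + 1}.
Label its elements g_1 = x - 2, g_2 = y + 1.

Reduce p = x - 2 modulo G:
  leading term x: subtract (1)·g_1 from x - 2 → 0
  normal form = 0.
Since the normal form is 0, p ∈ I.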